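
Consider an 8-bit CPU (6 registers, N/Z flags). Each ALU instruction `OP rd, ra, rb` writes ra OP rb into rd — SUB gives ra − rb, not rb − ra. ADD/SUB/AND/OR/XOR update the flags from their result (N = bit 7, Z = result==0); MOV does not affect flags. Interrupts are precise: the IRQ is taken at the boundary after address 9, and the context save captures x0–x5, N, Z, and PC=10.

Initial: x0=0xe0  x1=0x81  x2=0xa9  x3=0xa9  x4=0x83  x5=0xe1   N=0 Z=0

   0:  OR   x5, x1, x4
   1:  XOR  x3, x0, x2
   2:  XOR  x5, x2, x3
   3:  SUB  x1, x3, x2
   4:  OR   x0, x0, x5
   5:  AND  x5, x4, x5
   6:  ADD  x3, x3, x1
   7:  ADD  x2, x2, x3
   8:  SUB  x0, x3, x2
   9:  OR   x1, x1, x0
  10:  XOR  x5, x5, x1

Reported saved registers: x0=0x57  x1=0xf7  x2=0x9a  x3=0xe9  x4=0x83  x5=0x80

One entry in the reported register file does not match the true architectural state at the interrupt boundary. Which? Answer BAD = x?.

BAD = x2

after  0: x0=0xe0 x1=0x81 x2=0xa9 x3=0xa9 x4=0x83 x5=0x83  N=1 Z=0
after  1: x0=0xe0 x1=0x81 x2=0xa9 x3=0x49 x4=0x83 x5=0x83  N=0 Z=0
after  2: x0=0xe0 x1=0x81 x2=0xa9 x3=0x49 x4=0x83 x5=0xe0  N=1 Z=0
after  3: x0=0xe0 x1=0xa0 x2=0xa9 x3=0x49 x4=0x83 x5=0xe0  N=1 Z=0
after  4: x0=0xe0 x1=0xa0 x2=0xa9 x3=0x49 x4=0x83 x5=0xe0  N=1 Z=0
after  5: x0=0xe0 x1=0xa0 x2=0xa9 x3=0x49 x4=0x83 x5=0x80  N=1 Z=0
after  6: x0=0xe0 x1=0xa0 x2=0xa9 x3=0xe9 x4=0x83 x5=0x80  N=1 Z=0
after  7: x0=0xe0 x1=0xa0 x2=0x92 x3=0xe9 x4=0x83 x5=0x80  N=1 Z=0
after  8: x0=0x57 x1=0xa0 x2=0x92 x3=0xe9 x4=0x83 x5=0x80  N=0 Z=0
after  9: x0=0x57 x1=0xf7 x2=0x92 x3=0xe9 x4=0x83 x5=0x80  N=1 Z=0
-- IRQ taken; context saved, return-PC = 10 --
mismatch: x2: reported 0x9a vs actual 0x92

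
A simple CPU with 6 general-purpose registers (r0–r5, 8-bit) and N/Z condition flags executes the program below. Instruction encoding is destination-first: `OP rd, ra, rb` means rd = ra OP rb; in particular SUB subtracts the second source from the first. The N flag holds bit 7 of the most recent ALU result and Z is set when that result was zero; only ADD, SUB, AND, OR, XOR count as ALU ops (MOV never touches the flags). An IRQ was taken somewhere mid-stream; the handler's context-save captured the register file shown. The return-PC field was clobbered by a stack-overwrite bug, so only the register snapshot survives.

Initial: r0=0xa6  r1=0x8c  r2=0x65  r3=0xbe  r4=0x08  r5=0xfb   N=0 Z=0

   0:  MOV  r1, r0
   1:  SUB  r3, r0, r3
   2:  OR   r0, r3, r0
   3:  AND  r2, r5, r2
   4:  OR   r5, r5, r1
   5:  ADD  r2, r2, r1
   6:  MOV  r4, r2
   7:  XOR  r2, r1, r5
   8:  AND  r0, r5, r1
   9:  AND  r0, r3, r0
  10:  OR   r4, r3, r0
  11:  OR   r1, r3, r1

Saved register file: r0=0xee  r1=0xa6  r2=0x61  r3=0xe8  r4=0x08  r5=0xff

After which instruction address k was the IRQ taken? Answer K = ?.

K = 4

after  0: r0=0xa6 r1=0xa6 r2=0x65 r3=0xbe r4=0x08 r5=0xfb  N=0 Z=0
after  1: r0=0xa6 r1=0xa6 r2=0x65 r3=0xe8 r4=0x08 r5=0xfb  N=1 Z=0
after  2: r0=0xee r1=0xa6 r2=0x65 r3=0xe8 r4=0x08 r5=0xfb  N=1 Z=0
after  3: r0=0xee r1=0xa6 r2=0x61 r3=0xe8 r4=0x08 r5=0xfb  N=0 Z=0
after  4: r0=0xee r1=0xa6 r2=0x61 r3=0xe8 r4=0x08 r5=0xff  N=1 Z=0
-- IRQ taken; context saved, return-PC = 5 --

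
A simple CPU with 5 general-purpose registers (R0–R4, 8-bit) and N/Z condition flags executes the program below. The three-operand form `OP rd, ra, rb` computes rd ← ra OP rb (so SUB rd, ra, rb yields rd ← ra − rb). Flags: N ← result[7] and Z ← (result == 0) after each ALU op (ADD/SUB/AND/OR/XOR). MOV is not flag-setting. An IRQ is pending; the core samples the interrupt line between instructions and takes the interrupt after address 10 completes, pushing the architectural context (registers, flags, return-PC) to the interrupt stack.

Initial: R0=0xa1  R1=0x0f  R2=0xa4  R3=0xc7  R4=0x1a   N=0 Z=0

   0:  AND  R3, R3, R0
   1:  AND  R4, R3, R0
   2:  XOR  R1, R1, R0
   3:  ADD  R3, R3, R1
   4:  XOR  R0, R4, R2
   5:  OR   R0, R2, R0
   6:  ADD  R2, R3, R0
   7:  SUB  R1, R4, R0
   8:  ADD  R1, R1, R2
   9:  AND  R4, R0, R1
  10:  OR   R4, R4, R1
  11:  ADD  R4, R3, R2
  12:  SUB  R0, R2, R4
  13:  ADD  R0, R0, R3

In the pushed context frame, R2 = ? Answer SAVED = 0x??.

after  0: R0=0xa1 R1=0x0f R2=0xa4 R3=0x81 R4=0x1a  N=1 Z=0
after  1: R0=0xa1 R1=0x0f R2=0xa4 R3=0x81 R4=0x81  N=1 Z=0
after  2: R0=0xa1 R1=0xae R2=0xa4 R3=0x81 R4=0x81  N=1 Z=0
after  3: R0=0xa1 R1=0xae R2=0xa4 R3=0x2f R4=0x81  N=0 Z=0
after  4: R0=0x25 R1=0xae R2=0xa4 R3=0x2f R4=0x81  N=0 Z=0
after  5: R0=0xa5 R1=0xae R2=0xa4 R3=0x2f R4=0x81  N=1 Z=0
after  6: R0=0xa5 R1=0xae R2=0xd4 R3=0x2f R4=0x81  N=1 Z=0
after  7: R0=0xa5 R1=0xdc R2=0xd4 R3=0x2f R4=0x81  N=1 Z=0
after  8: R0=0xa5 R1=0xb0 R2=0xd4 R3=0x2f R4=0x81  N=1 Z=0
after  9: R0=0xa5 R1=0xb0 R2=0xd4 R3=0x2f R4=0xa0  N=1 Z=0
after 10: R0=0xa5 R1=0xb0 R2=0xd4 R3=0x2f R4=0xb0  N=1 Z=0
-- IRQ taken; context saved, return-PC = 11 --

SAVED = 0xd4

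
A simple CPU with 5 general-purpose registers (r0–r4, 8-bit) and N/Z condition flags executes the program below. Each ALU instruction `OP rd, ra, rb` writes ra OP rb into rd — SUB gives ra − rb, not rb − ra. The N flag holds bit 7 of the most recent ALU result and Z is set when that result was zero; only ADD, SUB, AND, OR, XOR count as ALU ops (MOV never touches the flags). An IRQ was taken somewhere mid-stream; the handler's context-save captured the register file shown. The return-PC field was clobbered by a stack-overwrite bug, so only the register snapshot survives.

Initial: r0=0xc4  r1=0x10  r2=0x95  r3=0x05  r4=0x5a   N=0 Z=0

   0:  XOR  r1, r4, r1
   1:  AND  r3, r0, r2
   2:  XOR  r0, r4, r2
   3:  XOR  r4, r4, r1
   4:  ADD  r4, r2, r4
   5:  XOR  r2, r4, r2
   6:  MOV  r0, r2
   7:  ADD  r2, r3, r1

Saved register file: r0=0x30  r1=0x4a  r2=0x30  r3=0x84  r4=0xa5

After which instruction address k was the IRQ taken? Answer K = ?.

after  0: r0=0xc4 r1=0x4a r2=0x95 r3=0x05 r4=0x5a  N=0 Z=0
after  1: r0=0xc4 r1=0x4a r2=0x95 r3=0x84 r4=0x5a  N=1 Z=0
after  2: r0=0xcf r1=0x4a r2=0x95 r3=0x84 r4=0x5a  N=1 Z=0
after  3: r0=0xcf r1=0x4a r2=0x95 r3=0x84 r4=0x10  N=0 Z=0
after  4: r0=0xcf r1=0x4a r2=0x95 r3=0x84 r4=0xa5  N=1 Z=0
after  5: r0=0xcf r1=0x4a r2=0x30 r3=0x84 r4=0xa5  N=0 Z=0
after  6: r0=0x30 r1=0x4a r2=0x30 r3=0x84 r4=0xa5  N=0 Z=0
-- IRQ taken; context saved, return-PC = 7 --

K = 6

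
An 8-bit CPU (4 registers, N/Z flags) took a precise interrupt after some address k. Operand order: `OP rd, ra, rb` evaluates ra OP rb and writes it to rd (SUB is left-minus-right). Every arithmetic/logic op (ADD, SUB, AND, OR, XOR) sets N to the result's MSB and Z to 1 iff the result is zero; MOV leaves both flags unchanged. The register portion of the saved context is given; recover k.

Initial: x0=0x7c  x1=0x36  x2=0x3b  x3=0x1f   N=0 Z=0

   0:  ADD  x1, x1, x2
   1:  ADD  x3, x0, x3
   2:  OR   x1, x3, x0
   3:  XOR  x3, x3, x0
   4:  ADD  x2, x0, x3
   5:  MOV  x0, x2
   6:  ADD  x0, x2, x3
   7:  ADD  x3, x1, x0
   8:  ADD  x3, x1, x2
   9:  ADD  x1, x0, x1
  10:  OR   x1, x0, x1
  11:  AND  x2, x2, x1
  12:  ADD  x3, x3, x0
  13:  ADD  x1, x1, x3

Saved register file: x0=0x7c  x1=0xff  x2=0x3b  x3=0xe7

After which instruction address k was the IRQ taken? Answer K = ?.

after  0: x0=0x7c x1=0x71 x2=0x3b x3=0x1f  N=0 Z=0
after  1: x0=0x7c x1=0x71 x2=0x3b x3=0x9b  N=1 Z=0
after  2: x0=0x7c x1=0xff x2=0x3b x3=0x9b  N=1 Z=0
after  3: x0=0x7c x1=0xff x2=0x3b x3=0xe7  N=1 Z=0
-- IRQ taken; context saved, return-PC = 4 --

K = 3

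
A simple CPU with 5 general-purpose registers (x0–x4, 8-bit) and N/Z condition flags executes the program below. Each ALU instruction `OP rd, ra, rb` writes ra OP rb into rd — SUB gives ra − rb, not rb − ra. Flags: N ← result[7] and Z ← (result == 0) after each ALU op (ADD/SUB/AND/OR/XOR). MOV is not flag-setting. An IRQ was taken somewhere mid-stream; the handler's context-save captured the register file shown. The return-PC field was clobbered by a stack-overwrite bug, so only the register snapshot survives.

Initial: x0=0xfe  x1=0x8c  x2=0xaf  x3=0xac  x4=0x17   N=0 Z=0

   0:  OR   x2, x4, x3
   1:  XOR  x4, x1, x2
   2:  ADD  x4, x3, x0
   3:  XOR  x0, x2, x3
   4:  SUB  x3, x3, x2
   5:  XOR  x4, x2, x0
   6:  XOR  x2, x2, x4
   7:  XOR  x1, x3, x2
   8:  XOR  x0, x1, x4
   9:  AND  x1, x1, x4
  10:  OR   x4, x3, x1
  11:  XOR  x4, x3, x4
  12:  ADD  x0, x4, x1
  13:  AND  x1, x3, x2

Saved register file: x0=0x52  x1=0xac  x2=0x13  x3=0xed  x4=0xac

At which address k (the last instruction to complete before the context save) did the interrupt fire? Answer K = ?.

after  0: x0=0xfe x1=0x8c x2=0xbf x3=0xac x4=0x17  N=1 Z=0
after  1: x0=0xfe x1=0x8c x2=0xbf x3=0xac x4=0x33  N=0 Z=0
after  2: x0=0xfe x1=0x8c x2=0xbf x3=0xac x4=0xaa  N=1 Z=0
after  3: x0=0x13 x1=0x8c x2=0xbf x3=0xac x4=0xaa  N=0 Z=0
after  4: x0=0x13 x1=0x8c x2=0xbf x3=0xed x4=0xaa  N=1 Z=0
after  5: x0=0x13 x1=0x8c x2=0xbf x3=0xed x4=0xac  N=1 Z=0
after  6: x0=0x13 x1=0x8c x2=0x13 x3=0xed x4=0xac  N=0 Z=0
after  7: x0=0x13 x1=0xfe x2=0x13 x3=0xed x4=0xac  N=1 Z=0
after  8: x0=0x52 x1=0xfe x2=0x13 x3=0xed x4=0xac  N=0 Z=0
after  9: x0=0x52 x1=0xac x2=0x13 x3=0xed x4=0xac  N=1 Z=0
-- IRQ taken; context saved, return-PC = 10 --

K = 9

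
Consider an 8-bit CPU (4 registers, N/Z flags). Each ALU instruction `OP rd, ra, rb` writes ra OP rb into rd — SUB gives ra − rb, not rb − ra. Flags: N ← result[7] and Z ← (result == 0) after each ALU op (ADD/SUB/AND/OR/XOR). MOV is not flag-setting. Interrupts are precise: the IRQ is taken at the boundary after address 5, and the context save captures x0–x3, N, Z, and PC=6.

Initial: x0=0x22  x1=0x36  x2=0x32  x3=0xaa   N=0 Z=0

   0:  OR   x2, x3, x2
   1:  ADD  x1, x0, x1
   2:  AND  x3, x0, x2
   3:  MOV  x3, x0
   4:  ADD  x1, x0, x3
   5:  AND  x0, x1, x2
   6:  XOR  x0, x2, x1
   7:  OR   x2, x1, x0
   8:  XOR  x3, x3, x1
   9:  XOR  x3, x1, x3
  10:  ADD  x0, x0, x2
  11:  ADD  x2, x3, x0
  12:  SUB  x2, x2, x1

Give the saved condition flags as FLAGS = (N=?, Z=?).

FLAGS = (N=0, Z=1)

after  0: x0=0x22 x1=0x36 x2=0xba x3=0xaa  N=1 Z=0
after  1: x0=0x22 x1=0x58 x2=0xba x3=0xaa  N=0 Z=0
after  2: x0=0x22 x1=0x58 x2=0xba x3=0x22  N=0 Z=0
after  3: x0=0x22 x1=0x58 x2=0xba x3=0x22  N=0 Z=0
after  4: x0=0x22 x1=0x44 x2=0xba x3=0x22  N=0 Z=0
after  5: x0=0x00 x1=0x44 x2=0xba x3=0x22  N=0 Z=1
-- IRQ taken; context saved, return-PC = 6 --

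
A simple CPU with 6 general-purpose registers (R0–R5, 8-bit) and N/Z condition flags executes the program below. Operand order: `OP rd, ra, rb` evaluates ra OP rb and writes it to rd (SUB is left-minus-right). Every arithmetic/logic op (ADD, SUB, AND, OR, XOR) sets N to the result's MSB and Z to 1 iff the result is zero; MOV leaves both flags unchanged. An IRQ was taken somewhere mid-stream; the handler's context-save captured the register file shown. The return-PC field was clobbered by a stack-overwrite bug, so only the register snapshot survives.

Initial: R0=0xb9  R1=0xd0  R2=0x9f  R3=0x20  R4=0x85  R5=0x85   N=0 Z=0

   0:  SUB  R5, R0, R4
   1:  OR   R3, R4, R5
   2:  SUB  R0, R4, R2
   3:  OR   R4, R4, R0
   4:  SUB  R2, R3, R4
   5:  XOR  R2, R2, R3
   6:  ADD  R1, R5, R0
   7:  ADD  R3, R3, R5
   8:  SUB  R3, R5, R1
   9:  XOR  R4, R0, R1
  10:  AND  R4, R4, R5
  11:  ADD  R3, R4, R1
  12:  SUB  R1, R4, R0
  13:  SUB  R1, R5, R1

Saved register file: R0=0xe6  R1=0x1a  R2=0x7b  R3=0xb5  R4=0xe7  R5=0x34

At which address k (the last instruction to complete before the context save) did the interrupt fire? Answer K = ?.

K = 6

after  0: R0=0xb9 R1=0xd0 R2=0x9f R3=0x20 R4=0x85 R5=0x34  N=0 Z=0
after  1: R0=0xb9 R1=0xd0 R2=0x9f R3=0xb5 R4=0x85 R5=0x34  N=1 Z=0
after  2: R0=0xe6 R1=0xd0 R2=0x9f R3=0xb5 R4=0x85 R5=0x34  N=1 Z=0
after  3: R0=0xe6 R1=0xd0 R2=0x9f R3=0xb5 R4=0xe7 R5=0x34  N=1 Z=0
after  4: R0=0xe6 R1=0xd0 R2=0xce R3=0xb5 R4=0xe7 R5=0x34  N=1 Z=0
after  5: R0=0xe6 R1=0xd0 R2=0x7b R3=0xb5 R4=0xe7 R5=0x34  N=0 Z=0
after  6: R0=0xe6 R1=0x1a R2=0x7b R3=0xb5 R4=0xe7 R5=0x34  N=0 Z=0
-- IRQ taken; context saved, return-PC = 7 --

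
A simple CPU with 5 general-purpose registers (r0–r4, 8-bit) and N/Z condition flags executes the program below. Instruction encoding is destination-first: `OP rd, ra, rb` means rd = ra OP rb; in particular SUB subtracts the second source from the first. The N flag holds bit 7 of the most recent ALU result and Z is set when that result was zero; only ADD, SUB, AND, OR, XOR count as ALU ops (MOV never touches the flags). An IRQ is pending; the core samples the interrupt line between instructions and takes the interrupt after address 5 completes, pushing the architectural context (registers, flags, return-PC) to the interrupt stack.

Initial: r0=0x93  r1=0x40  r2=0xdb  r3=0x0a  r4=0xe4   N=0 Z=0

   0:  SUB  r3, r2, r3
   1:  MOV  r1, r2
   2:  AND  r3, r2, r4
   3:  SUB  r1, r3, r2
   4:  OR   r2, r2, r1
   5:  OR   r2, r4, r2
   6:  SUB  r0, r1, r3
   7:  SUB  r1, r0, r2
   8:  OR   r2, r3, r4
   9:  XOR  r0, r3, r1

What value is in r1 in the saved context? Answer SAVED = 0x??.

SAVED = 0xe5

after  0: r0=0x93 r1=0x40 r2=0xdb r3=0xd1 r4=0xe4  N=1 Z=0
after  1: r0=0x93 r1=0xdb r2=0xdb r3=0xd1 r4=0xe4  N=1 Z=0
after  2: r0=0x93 r1=0xdb r2=0xdb r3=0xc0 r4=0xe4  N=1 Z=0
after  3: r0=0x93 r1=0xe5 r2=0xdb r3=0xc0 r4=0xe4  N=1 Z=0
after  4: r0=0x93 r1=0xe5 r2=0xff r3=0xc0 r4=0xe4  N=1 Z=0
after  5: r0=0x93 r1=0xe5 r2=0xff r3=0xc0 r4=0xe4  N=1 Z=0
-- IRQ taken; context saved, return-PC = 6 --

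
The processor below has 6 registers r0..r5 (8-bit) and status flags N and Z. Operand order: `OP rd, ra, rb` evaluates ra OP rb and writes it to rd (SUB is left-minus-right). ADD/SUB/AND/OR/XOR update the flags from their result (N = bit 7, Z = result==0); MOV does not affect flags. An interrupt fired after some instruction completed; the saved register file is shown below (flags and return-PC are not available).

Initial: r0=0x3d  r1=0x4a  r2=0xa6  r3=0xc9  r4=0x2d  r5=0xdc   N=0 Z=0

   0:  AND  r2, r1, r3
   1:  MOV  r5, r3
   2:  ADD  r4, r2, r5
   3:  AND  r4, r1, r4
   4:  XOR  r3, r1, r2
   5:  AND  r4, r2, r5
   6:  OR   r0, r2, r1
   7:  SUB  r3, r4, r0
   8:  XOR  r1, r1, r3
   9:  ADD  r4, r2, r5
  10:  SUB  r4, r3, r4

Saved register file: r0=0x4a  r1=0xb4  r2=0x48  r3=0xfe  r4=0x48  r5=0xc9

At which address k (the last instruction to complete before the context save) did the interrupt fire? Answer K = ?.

K = 8

after  0: r0=0x3d r1=0x4a r2=0x48 r3=0xc9 r4=0x2d r5=0xdc  N=0 Z=0
after  1: r0=0x3d r1=0x4a r2=0x48 r3=0xc9 r4=0x2d r5=0xc9  N=0 Z=0
after  2: r0=0x3d r1=0x4a r2=0x48 r3=0xc9 r4=0x11 r5=0xc9  N=0 Z=0
after  3: r0=0x3d r1=0x4a r2=0x48 r3=0xc9 r4=0x00 r5=0xc9  N=0 Z=1
after  4: r0=0x3d r1=0x4a r2=0x48 r3=0x02 r4=0x00 r5=0xc9  N=0 Z=0
after  5: r0=0x3d r1=0x4a r2=0x48 r3=0x02 r4=0x48 r5=0xc9  N=0 Z=0
after  6: r0=0x4a r1=0x4a r2=0x48 r3=0x02 r4=0x48 r5=0xc9  N=0 Z=0
after  7: r0=0x4a r1=0x4a r2=0x48 r3=0xfe r4=0x48 r5=0xc9  N=1 Z=0
after  8: r0=0x4a r1=0xb4 r2=0x48 r3=0xfe r4=0x48 r5=0xc9  N=1 Z=0
-- IRQ taken; context saved, return-PC = 9 --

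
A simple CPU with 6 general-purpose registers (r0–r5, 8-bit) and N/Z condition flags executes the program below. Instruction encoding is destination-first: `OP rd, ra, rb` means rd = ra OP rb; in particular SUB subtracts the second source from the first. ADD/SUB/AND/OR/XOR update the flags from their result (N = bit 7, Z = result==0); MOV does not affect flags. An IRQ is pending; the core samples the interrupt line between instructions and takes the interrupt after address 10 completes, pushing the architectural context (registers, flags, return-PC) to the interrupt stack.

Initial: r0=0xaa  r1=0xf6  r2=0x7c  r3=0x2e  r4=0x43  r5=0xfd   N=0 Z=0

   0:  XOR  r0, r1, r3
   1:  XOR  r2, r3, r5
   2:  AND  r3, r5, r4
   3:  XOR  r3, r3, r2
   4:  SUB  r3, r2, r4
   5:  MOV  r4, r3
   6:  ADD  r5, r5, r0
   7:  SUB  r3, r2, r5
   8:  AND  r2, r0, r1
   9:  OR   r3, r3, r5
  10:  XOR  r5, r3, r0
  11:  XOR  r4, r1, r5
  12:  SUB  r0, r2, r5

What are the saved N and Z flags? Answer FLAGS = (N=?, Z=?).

FLAGS = (N=0, Z=0)

after  0: r0=0xd8 r1=0xf6 r2=0x7c r3=0x2e r4=0x43 r5=0xfd  N=1 Z=0
after  1: r0=0xd8 r1=0xf6 r2=0xd3 r3=0x2e r4=0x43 r5=0xfd  N=1 Z=0
after  2: r0=0xd8 r1=0xf6 r2=0xd3 r3=0x41 r4=0x43 r5=0xfd  N=0 Z=0
after  3: r0=0xd8 r1=0xf6 r2=0xd3 r3=0x92 r4=0x43 r5=0xfd  N=1 Z=0
after  4: r0=0xd8 r1=0xf6 r2=0xd3 r3=0x90 r4=0x43 r5=0xfd  N=1 Z=0
after  5: r0=0xd8 r1=0xf6 r2=0xd3 r3=0x90 r4=0x90 r5=0xfd  N=1 Z=0
after  6: r0=0xd8 r1=0xf6 r2=0xd3 r3=0x90 r4=0x90 r5=0xd5  N=1 Z=0
after  7: r0=0xd8 r1=0xf6 r2=0xd3 r3=0xfe r4=0x90 r5=0xd5  N=1 Z=0
after  8: r0=0xd8 r1=0xf6 r2=0xd0 r3=0xfe r4=0x90 r5=0xd5  N=1 Z=0
after  9: r0=0xd8 r1=0xf6 r2=0xd0 r3=0xff r4=0x90 r5=0xd5  N=1 Z=0
after 10: r0=0xd8 r1=0xf6 r2=0xd0 r3=0xff r4=0x90 r5=0x27  N=0 Z=0
-- IRQ taken; context saved, return-PC = 11 --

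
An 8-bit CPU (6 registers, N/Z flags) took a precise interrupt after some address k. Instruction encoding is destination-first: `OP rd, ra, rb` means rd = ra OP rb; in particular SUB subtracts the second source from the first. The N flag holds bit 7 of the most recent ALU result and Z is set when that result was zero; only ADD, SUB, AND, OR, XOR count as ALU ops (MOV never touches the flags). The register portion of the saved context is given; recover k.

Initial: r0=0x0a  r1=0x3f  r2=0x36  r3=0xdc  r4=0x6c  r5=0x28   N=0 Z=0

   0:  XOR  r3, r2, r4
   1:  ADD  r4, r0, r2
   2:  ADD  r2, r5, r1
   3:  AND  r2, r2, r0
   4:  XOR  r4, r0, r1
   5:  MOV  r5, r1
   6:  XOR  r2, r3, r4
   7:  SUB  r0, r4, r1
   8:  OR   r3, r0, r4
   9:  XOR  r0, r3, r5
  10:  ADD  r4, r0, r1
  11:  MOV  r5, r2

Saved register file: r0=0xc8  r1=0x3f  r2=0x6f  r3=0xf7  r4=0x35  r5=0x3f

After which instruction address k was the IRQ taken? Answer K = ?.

after  0: r0=0x0a r1=0x3f r2=0x36 r3=0x5a r4=0x6c r5=0x28  N=0 Z=0
after  1: r0=0x0a r1=0x3f r2=0x36 r3=0x5a r4=0x40 r5=0x28  N=0 Z=0
after  2: r0=0x0a r1=0x3f r2=0x67 r3=0x5a r4=0x40 r5=0x28  N=0 Z=0
after  3: r0=0x0a r1=0x3f r2=0x02 r3=0x5a r4=0x40 r5=0x28  N=0 Z=0
after  4: r0=0x0a r1=0x3f r2=0x02 r3=0x5a r4=0x35 r5=0x28  N=0 Z=0
after  5: r0=0x0a r1=0x3f r2=0x02 r3=0x5a r4=0x35 r5=0x3f  N=0 Z=0
after  6: r0=0x0a r1=0x3f r2=0x6f r3=0x5a r4=0x35 r5=0x3f  N=0 Z=0
after  7: r0=0xf6 r1=0x3f r2=0x6f r3=0x5a r4=0x35 r5=0x3f  N=1 Z=0
after  8: r0=0xf6 r1=0x3f r2=0x6f r3=0xf7 r4=0x35 r5=0x3f  N=1 Z=0
after  9: r0=0xc8 r1=0x3f r2=0x6f r3=0xf7 r4=0x35 r5=0x3f  N=1 Z=0
-- IRQ taken; context saved, return-PC = 10 --

K = 9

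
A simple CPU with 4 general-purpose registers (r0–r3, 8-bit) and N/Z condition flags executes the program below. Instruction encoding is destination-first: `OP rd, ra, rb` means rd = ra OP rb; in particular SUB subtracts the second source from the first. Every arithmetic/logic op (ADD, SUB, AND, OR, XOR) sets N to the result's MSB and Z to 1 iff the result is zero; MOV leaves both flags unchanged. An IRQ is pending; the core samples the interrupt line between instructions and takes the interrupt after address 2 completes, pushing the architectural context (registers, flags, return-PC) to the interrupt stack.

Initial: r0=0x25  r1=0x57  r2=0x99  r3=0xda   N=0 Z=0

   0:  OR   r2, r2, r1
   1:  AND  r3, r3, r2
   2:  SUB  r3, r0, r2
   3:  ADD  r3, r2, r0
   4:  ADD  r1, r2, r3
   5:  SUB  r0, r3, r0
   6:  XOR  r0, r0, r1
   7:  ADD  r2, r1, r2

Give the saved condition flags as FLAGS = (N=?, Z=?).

after  0: r0=0x25 r1=0x57 r2=0xdf r3=0xda  N=1 Z=0
after  1: r0=0x25 r1=0x57 r2=0xdf r3=0xda  N=1 Z=0
after  2: r0=0x25 r1=0x57 r2=0xdf r3=0x46  N=0 Z=0
-- IRQ taken; context saved, return-PC = 3 --

FLAGS = (N=0, Z=0)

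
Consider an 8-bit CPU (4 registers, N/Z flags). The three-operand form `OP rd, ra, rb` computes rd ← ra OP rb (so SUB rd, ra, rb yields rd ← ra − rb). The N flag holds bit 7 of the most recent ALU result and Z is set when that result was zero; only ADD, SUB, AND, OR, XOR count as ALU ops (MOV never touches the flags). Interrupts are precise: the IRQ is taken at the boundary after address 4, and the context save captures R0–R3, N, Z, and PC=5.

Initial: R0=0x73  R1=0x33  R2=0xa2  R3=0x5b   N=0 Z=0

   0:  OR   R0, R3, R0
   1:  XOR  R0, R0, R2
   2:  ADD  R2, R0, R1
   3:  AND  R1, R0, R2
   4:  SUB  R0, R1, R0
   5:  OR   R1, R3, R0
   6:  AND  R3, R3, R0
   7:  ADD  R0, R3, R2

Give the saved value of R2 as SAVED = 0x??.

SAVED = 0x0c

after  0: R0=0x7b R1=0x33 R2=0xa2 R3=0x5b  N=0 Z=0
after  1: R0=0xd9 R1=0x33 R2=0xa2 R3=0x5b  N=1 Z=0
after  2: R0=0xd9 R1=0x33 R2=0x0c R3=0x5b  N=0 Z=0
after  3: R0=0xd9 R1=0x08 R2=0x0c R3=0x5b  N=0 Z=0
after  4: R0=0x2f R1=0x08 R2=0x0c R3=0x5b  N=0 Z=0
-- IRQ taken; context saved, return-PC = 5 --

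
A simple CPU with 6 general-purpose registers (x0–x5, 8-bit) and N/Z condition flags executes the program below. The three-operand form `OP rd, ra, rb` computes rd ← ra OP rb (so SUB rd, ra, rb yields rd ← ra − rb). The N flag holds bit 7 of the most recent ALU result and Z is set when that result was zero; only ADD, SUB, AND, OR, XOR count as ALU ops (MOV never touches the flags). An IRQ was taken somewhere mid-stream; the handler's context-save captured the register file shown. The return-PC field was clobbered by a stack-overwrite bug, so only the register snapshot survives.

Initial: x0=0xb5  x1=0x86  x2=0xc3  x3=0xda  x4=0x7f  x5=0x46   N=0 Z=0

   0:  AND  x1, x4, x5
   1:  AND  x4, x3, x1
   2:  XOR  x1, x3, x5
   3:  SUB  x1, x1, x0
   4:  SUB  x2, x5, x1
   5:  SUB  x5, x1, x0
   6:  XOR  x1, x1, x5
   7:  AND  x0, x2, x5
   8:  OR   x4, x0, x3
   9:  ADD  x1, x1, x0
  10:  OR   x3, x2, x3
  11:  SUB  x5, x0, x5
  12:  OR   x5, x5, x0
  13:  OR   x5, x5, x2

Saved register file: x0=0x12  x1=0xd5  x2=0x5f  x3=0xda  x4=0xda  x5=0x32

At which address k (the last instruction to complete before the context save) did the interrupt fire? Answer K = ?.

K = 8

after  0: x0=0xb5 x1=0x46 x2=0xc3 x3=0xda x4=0x7f x5=0x46  N=0 Z=0
after  1: x0=0xb5 x1=0x46 x2=0xc3 x3=0xda x4=0x42 x5=0x46  N=0 Z=0
after  2: x0=0xb5 x1=0x9c x2=0xc3 x3=0xda x4=0x42 x5=0x46  N=1 Z=0
after  3: x0=0xb5 x1=0xe7 x2=0xc3 x3=0xda x4=0x42 x5=0x46  N=1 Z=0
after  4: x0=0xb5 x1=0xe7 x2=0x5f x3=0xda x4=0x42 x5=0x46  N=0 Z=0
after  5: x0=0xb5 x1=0xe7 x2=0x5f x3=0xda x4=0x42 x5=0x32  N=0 Z=0
after  6: x0=0xb5 x1=0xd5 x2=0x5f x3=0xda x4=0x42 x5=0x32  N=1 Z=0
after  7: x0=0x12 x1=0xd5 x2=0x5f x3=0xda x4=0x42 x5=0x32  N=0 Z=0
after  8: x0=0x12 x1=0xd5 x2=0x5f x3=0xda x4=0xda x5=0x32  N=1 Z=0
-- IRQ taken; context saved, return-PC = 9 --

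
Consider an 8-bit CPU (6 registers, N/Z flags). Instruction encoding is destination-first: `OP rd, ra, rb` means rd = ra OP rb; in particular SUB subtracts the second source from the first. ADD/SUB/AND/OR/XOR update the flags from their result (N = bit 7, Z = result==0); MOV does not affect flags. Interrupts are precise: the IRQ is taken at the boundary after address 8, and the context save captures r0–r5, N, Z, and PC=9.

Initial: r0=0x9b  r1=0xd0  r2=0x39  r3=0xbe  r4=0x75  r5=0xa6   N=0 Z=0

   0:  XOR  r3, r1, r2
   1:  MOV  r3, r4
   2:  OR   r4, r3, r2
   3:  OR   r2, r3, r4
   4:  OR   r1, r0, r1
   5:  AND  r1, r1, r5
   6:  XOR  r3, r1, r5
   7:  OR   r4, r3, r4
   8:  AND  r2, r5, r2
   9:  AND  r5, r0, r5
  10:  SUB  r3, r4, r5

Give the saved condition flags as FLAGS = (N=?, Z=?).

after  0: r0=0x9b r1=0xd0 r2=0x39 r3=0xe9 r4=0x75 r5=0xa6  N=1 Z=0
after  1: r0=0x9b r1=0xd0 r2=0x39 r3=0x75 r4=0x75 r5=0xa6  N=1 Z=0
after  2: r0=0x9b r1=0xd0 r2=0x39 r3=0x75 r4=0x7d r5=0xa6  N=0 Z=0
after  3: r0=0x9b r1=0xd0 r2=0x7d r3=0x75 r4=0x7d r5=0xa6  N=0 Z=0
after  4: r0=0x9b r1=0xdb r2=0x7d r3=0x75 r4=0x7d r5=0xa6  N=1 Z=0
after  5: r0=0x9b r1=0x82 r2=0x7d r3=0x75 r4=0x7d r5=0xa6  N=1 Z=0
after  6: r0=0x9b r1=0x82 r2=0x7d r3=0x24 r4=0x7d r5=0xa6  N=0 Z=0
after  7: r0=0x9b r1=0x82 r2=0x7d r3=0x24 r4=0x7d r5=0xa6  N=0 Z=0
after  8: r0=0x9b r1=0x82 r2=0x24 r3=0x24 r4=0x7d r5=0xa6  N=0 Z=0
-- IRQ taken; context saved, return-PC = 9 --

FLAGS = (N=0, Z=0)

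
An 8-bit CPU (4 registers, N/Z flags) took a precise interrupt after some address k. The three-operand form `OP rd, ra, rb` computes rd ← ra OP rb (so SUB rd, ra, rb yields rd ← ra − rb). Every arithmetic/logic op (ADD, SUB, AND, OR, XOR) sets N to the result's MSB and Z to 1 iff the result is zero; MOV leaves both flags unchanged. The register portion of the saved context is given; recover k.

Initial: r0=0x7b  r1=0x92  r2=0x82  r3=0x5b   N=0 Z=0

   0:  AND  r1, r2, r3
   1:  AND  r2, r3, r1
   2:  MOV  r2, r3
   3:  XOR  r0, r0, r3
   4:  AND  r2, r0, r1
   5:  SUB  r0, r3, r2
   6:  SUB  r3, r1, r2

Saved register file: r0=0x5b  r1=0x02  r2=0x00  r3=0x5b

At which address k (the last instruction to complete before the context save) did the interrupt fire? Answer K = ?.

after  0: r0=0x7b r1=0x02 r2=0x82 r3=0x5b  N=0 Z=0
after  1: r0=0x7b r1=0x02 r2=0x02 r3=0x5b  N=0 Z=0
after  2: r0=0x7b r1=0x02 r2=0x5b r3=0x5b  N=0 Z=0
after  3: r0=0x20 r1=0x02 r2=0x5b r3=0x5b  N=0 Z=0
after  4: r0=0x20 r1=0x02 r2=0x00 r3=0x5b  N=0 Z=1
after  5: r0=0x5b r1=0x02 r2=0x00 r3=0x5b  N=0 Z=0
-- IRQ taken; context saved, return-PC = 6 --

K = 5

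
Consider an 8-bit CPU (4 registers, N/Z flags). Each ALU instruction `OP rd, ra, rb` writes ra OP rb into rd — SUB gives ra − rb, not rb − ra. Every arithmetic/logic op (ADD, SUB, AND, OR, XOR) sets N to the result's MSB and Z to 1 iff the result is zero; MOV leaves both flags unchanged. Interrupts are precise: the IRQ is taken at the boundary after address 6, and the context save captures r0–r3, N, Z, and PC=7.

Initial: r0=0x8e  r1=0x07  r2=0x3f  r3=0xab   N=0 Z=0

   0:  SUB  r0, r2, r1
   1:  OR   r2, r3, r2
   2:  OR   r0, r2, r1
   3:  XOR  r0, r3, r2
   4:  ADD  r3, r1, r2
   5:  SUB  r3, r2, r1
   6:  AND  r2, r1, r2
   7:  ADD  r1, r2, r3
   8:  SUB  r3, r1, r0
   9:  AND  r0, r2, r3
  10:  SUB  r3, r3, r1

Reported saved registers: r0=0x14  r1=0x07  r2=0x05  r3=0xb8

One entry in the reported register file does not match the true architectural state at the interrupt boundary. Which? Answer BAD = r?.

BAD = r2

after  0: r0=0x38 r1=0x07 r2=0x3f r3=0xab  N=0 Z=0
after  1: r0=0x38 r1=0x07 r2=0xbf r3=0xab  N=1 Z=0
after  2: r0=0xbf r1=0x07 r2=0xbf r3=0xab  N=1 Z=0
after  3: r0=0x14 r1=0x07 r2=0xbf r3=0xab  N=0 Z=0
after  4: r0=0x14 r1=0x07 r2=0xbf r3=0xc6  N=1 Z=0
after  5: r0=0x14 r1=0x07 r2=0xbf r3=0xb8  N=1 Z=0
after  6: r0=0x14 r1=0x07 r2=0x07 r3=0xb8  N=0 Z=0
-- IRQ taken; context saved, return-PC = 7 --
mismatch: r2: reported 0x05 vs actual 0x07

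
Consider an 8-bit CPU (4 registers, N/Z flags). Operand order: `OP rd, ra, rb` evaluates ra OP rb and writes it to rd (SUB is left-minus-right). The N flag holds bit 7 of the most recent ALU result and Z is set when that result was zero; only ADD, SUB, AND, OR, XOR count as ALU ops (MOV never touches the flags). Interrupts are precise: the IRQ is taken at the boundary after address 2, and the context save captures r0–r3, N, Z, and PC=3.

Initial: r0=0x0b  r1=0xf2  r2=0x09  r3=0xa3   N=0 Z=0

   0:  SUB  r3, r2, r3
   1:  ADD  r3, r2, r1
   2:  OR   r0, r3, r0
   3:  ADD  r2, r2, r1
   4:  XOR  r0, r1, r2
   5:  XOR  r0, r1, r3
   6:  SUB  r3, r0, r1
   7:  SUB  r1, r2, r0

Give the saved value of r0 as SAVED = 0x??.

after  0: r0=0x0b r1=0xf2 r2=0x09 r3=0x66  N=0 Z=0
after  1: r0=0x0b r1=0xf2 r2=0x09 r3=0xfb  N=1 Z=0
after  2: r0=0xfb r1=0xf2 r2=0x09 r3=0xfb  N=1 Z=0
-- IRQ taken; context saved, return-PC = 3 --

SAVED = 0xfb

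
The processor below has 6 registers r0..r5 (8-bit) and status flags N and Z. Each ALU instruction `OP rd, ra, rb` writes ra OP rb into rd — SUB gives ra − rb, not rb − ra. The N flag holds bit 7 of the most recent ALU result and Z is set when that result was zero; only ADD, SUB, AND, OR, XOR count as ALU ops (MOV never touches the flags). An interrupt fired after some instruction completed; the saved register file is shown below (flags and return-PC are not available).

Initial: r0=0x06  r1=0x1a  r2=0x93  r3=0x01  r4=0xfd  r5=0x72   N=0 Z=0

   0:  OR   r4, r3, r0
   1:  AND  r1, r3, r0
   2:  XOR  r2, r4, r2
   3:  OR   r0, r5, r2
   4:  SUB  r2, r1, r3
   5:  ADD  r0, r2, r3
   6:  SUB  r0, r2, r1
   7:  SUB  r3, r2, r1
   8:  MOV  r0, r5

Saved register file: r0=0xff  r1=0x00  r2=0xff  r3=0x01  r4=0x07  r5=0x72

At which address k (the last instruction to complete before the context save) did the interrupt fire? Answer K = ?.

after  0: r0=0x06 r1=0x1a r2=0x93 r3=0x01 r4=0x07 r5=0x72  N=0 Z=0
after  1: r0=0x06 r1=0x00 r2=0x93 r3=0x01 r4=0x07 r5=0x72  N=0 Z=1
after  2: r0=0x06 r1=0x00 r2=0x94 r3=0x01 r4=0x07 r5=0x72  N=1 Z=0
after  3: r0=0xf6 r1=0x00 r2=0x94 r3=0x01 r4=0x07 r5=0x72  N=1 Z=0
after  4: r0=0xf6 r1=0x00 r2=0xff r3=0x01 r4=0x07 r5=0x72  N=1 Z=0
after  5: r0=0x00 r1=0x00 r2=0xff r3=0x01 r4=0x07 r5=0x72  N=0 Z=1
after  6: r0=0xff r1=0x00 r2=0xff r3=0x01 r4=0x07 r5=0x72  N=1 Z=0
-- IRQ taken; context saved, return-PC = 7 --

K = 6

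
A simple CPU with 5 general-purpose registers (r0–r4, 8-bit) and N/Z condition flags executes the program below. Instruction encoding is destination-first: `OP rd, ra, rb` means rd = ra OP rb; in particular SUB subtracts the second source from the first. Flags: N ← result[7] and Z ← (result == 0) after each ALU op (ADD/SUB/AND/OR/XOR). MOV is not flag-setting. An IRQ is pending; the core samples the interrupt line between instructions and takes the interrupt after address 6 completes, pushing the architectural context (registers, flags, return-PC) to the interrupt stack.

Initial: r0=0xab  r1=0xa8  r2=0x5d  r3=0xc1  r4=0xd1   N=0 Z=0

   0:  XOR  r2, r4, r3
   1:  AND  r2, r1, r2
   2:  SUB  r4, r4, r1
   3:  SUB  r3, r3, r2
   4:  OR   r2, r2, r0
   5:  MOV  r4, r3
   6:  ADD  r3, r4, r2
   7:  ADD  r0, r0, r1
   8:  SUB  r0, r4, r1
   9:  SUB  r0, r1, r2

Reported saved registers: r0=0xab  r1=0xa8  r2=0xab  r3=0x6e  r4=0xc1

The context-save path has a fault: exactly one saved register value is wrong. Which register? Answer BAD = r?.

after  0: r0=0xab r1=0xa8 r2=0x10 r3=0xc1 r4=0xd1  N=0 Z=0
after  1: r0=0xab r1=0xa8 r2=0x00 r3=0xc1 r4=0xd1  N=0 Z=1
after  2: r0=0xab r1=0xa8 r2=0x00 r3=0xc1 r4=0x29  N=0 Z=0
after  3: r0=0xab r1=0xa8 r2=0x00 r3=0xc1 r4=0x29  N=1 Z=0
after  4: r0=0xab r1=0xa8 r2=0xab r3=0xc1 r4=0x29  N=1 Z=0
after  5: r0=0xab r1=0xa8 r2=0xab r3=0xc1 r4=0xc1  N=1 Z=0
after  6: r0=0xab r1=0xa8 r2=0xab r3=0x6c r4=0xc1  N=0 Z=0
-- IRQ taken; context saved, return-PC = 7 --
mismatch: r3: reported 0x6e vs actual 0x6c

BAD = r3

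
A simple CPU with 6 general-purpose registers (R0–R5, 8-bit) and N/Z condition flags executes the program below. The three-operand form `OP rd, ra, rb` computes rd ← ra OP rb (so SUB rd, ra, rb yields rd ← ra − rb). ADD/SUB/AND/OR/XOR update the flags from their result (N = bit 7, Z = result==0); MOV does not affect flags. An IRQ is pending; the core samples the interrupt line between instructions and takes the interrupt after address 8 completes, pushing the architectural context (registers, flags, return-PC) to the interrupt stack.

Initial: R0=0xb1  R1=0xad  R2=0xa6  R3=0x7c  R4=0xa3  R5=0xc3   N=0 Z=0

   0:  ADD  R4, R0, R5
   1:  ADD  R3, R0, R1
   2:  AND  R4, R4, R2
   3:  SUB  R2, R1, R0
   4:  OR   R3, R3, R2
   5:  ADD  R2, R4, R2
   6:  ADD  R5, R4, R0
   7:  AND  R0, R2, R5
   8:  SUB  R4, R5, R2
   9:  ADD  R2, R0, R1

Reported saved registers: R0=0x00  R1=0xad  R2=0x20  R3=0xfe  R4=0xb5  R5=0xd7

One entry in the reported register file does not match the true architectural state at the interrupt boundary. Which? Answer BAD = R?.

BAD = R5

after  0: R0=0xb1 R1=0xad R2=0xa6 R3=0x7c R4=0x74 R5=0xc3  N=0 Z=0
after  1: R0=0xb1 R1=0xad R2=0xa6 R3=0x5e R4=0x74 R5=0xc3  N=0 Z=0
after  2: R0=0xb1 R1=0xad R2=0xa6 R3=0x5e R4=0x24 R5=0xc3  N=0 Z=0
after  3: R0=0xb1 R1=0xad R2=0xfc R3=0x5e R4=0x24 R5=0xc3  N=1 Z=0
after  4: R0=0xb1 R1=0xad R2=0xfc R3=0xfe R4=0x24 R5=0xc3  N=1 Z=0
after  5: R0=0xb1 R1=0xad R2=0x20 R3=0xfe R4=0x24 R5=0xc3  N=0 Z=0
after  6: R0=0xb1 R1=0xad R2=0x20 R3=0xfe R4=0x24 R5=0xd5  N=1 Z=0
after  7: R0=0x00 R1=0xad R2=0x20 R3=0xfe R4=0x24 R5=0xd5  N=0 Z=1
after  8: R0=0x00 R1=0xad R2=0x20 R3=0xfe R4=0xb5 R5=0xd5  N=1 Z=0
-- IRQ taken; context saved, return-PC = 9 --
mismatch: R5: reported 0xd7 vs actual 0xd5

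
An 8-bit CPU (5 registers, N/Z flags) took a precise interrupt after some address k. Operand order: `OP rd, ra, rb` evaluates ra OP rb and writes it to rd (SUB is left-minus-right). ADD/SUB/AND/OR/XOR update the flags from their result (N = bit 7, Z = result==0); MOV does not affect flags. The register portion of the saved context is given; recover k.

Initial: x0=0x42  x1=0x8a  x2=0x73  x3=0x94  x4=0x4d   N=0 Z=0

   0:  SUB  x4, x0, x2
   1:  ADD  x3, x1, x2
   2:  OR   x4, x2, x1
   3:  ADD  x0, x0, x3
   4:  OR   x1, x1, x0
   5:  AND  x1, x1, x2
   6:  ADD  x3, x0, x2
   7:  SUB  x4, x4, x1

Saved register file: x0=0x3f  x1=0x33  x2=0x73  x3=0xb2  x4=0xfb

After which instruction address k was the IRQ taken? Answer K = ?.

after  0: x0=0x42 x1=0x8a x2=0x73 x3=0x94 x4=0xcf  N=1 Z=0
after  1: x0=0x42 x1=0x8a x2=0x73 x3=0xfd x4=0xcf  N=1 Z=0
after  2: x0=0x42 x1=0x8a x2=0x73 x3=0xfd x4=0xfb  N=1 Z=0
after  3: x0=0x3f x1=0x8a x2=0x73 x3=0xfd x4=0xfb  N=0 Z=0
after  4: x0=0x3f x1=0xbf x2=0x73 x3=0xfd x4=0xfb  N=1 Z=0
after  5: x0=0x3f x1=0x33 x2=0x73 x3=0xfd x4=0xfb  N=0 Z=0
after  6: x0=0x3f x1=0x33 x2=0x73 x3=0xb2 x4=0xfb  N=1 Z=0
-- IRQ taken; context saved, return-PC = 7 --

K = 6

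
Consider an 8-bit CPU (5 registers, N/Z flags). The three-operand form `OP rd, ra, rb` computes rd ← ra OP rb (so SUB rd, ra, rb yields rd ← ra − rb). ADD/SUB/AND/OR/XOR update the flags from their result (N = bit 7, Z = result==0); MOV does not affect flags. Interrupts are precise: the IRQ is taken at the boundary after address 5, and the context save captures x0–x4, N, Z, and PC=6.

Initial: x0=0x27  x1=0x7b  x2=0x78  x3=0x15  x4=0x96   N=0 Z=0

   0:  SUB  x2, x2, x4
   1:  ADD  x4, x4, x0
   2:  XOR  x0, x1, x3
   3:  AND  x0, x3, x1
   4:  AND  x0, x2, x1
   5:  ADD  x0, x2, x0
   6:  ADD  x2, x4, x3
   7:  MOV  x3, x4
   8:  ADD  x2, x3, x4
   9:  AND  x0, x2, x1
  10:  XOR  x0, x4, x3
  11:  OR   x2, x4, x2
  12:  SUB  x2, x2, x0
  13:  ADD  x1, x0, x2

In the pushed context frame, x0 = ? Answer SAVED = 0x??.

SAVED = 0x44

after  0: x0=0x27 x1=0x7b x2=0xe2 x3=0x15 x4=0x96  N=1 Z=0
after  1: x0=0x27 x1=0x7b x2=0xe2 x3=0x15 x4=0xbd  N=1 Z=0
after  2: x0=0x6e x1=0x7b x2=0xe2 x3=0x15 x4=0xbd  N=0 Z=0
after  3: x0=0x11 x1=0x7b x2=0xe2 x3=0x15 x4=0xbd  N=0 Z=0
after  4: x0=0x62 x1=0x7b x2=0xe2 x3=0x15 x4=0xbd  N=0 Z=0
after  5: x0=0x44 x1=0x7b x2=0xe2 x3=0x15 x4=0xbd  N=0 Z=0
-- IRQ taken; context saved, return-PC = 6 --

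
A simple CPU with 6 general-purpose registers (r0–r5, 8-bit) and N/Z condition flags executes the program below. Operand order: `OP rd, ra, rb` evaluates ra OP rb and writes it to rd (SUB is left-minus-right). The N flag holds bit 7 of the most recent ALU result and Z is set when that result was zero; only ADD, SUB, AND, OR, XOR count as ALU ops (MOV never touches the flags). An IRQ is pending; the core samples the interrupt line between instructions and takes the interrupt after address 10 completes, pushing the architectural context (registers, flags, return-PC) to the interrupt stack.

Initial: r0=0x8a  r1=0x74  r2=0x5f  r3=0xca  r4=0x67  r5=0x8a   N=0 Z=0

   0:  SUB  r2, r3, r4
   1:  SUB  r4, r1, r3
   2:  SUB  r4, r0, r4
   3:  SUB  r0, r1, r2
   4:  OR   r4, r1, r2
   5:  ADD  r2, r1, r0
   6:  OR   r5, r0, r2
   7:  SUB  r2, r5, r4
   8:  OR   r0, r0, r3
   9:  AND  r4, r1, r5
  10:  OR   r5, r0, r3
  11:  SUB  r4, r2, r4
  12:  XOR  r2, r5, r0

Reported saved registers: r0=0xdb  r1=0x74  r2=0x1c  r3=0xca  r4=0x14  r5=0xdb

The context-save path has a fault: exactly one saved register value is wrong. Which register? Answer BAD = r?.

BAD = r2

after  0: r0=0x8a r1=0x74 r2=0x63 r3=0xca r4=0x67 r5=0x8a  N=0 Z=0
after  1: r0=0x8a r1=0x74 r2=0x63 r3=0xca r4=0xaa r5=0x8a  N=1 Z=0
after  2: r0=0x8a r1=0x74 r2=0x63 r3=0xca r4=0xe0 r5=0x8a  N=1 Z=0
after  3: r0=0x11 r1=0x74 r2=0x63 r3=0xca r4=0xe0 r5=0x8a  N=0 Z=0
after  4: r0=0x11 r1=0x74 r2=0x63 r3=0xca r4=0x77 r5=0x8a  N=0 Z=0
after  5: r0=0x11 r1=0x74 r2=0x85 r3=0xca r4=0x77 r5=0x8a  N=1 Z=0
after  6: r0=0x11 r1=0x74 r2=0x85 r3=0xca r4=0x77 r5=0x95  N=1 Z=0
after  7: r0=0x11 r1=0x74 r2=0x1e r3=0xca r4=0x77 r5=0x95  N=0 Z=0
after  8: r0=0xdb r1=0x74 r2=0x1e r3=0xca r4=0x77 r5=0x95  N=1 Z=0
after  9: r0=0xdb r1=0x74 r2=0x1e r3=0xca r4=0x14 r5=0x95  N=0 Z=0
after 10: r0=0xdb r1=0x74 r2=0x1e r3=0xca r4=0x14 r5=0xdb  N=1 Z=0
-- IRQ taken; context saved, return-PC = 11 --
mismatch: r2: reported 0x1c vs actual 0x1e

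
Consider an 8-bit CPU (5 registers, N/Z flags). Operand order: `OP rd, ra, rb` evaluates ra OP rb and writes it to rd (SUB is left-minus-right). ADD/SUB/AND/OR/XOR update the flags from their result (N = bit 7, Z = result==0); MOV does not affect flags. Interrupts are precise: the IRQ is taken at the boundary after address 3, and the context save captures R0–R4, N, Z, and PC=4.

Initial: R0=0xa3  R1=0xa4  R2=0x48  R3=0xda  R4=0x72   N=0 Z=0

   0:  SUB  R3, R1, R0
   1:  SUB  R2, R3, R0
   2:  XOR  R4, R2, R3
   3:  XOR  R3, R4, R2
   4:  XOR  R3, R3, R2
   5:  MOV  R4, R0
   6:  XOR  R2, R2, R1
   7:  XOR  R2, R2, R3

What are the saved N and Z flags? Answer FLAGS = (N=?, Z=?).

after  0: R0=0xa3 R1=0xa4 R2=0x48 R3=0x01 R4=0x72  N=0 Z=0
after  1: R0=0xa3 R1=0xa4 R2=0x5e R3=0x01 R4=0x72  N=0 Z=0
after  2: R0=0xa3 R1=0xa4 R2=0x5e R3=0x01 R4=0x5f  N=0 Z=0
after  3: R0=0xa3 R1=0xa4 R2=0x5e R3=0x01 R4=0x5f  N=0 Z=0
-- IRQ taken; context saved, return-PC = 4 --

FLAGS = (N=0, Z=0)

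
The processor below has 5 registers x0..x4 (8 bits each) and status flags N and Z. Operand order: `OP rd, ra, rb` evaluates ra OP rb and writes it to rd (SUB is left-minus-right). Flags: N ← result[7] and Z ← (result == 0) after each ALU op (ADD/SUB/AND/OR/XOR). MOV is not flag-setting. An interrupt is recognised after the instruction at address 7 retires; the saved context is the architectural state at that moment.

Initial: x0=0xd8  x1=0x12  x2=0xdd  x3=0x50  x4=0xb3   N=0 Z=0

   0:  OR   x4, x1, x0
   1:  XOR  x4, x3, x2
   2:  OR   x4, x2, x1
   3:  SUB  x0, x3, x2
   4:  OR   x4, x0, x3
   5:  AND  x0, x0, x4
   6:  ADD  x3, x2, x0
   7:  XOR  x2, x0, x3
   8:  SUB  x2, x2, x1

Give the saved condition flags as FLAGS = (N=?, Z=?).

after  0: x0=0xd8 x1=0x12 x2=0xdd x3=0x50 x4=0xda  N=1 Z=0
after  1: x0=0xd8 x1=0x12 x2=0xdd x3=0x50 x4=0x8d  N=1 Z=0
after  2: x0=0xd8 x1=0x12 x2=0xdd x3=0x50 x4=0xdf  N=1 Z=0
after  3: x0=0x73 x1=0x12 x2=0xdd x3=0x50 x4=0xdf  N=0 Z=0
after  4: x0=0x73 x1=0x12 x2=0xdd x3=0x50 x4=0x73  N=0 Z=0
after  5: x0=0x73 x1=0x12 x2=0xdd x3=0x50 x4=0x73  N=0 Z=0
after  6: x0=0x73 x1=0x12 x2=0xdd x3=0x50 x4=0x73  N=0 Z=0
after  7: x0=0x73 x1=0x12 x2=0x23 x3=0x50 x4=0x73  N=0 Z=0
-- IRQ taken; context saved, return-PC = 8 --

FLAGS = (N=0, Z=0)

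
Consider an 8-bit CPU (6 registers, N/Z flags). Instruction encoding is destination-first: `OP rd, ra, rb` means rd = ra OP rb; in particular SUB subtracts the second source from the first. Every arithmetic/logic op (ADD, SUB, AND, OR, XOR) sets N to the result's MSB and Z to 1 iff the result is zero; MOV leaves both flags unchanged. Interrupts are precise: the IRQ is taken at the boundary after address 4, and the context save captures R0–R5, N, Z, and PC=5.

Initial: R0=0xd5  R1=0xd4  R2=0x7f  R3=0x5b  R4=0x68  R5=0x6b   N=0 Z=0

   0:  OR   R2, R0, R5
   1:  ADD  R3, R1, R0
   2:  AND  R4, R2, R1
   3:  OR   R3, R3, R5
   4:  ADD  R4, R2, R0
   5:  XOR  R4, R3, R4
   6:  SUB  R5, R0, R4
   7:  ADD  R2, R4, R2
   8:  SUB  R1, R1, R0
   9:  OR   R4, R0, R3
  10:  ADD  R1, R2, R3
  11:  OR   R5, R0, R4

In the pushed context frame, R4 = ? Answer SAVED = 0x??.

SAVED = 0xd4

after  0: R0=0xd5 R1=0xd4 R2=0xff R3=0x5b R4=0x68 R5=0x6b  N=1 Z=0
after  1: R0=0xd5 R1=0xd4 R2=0xff R3=0xa9 R4=0x68 R5=0x6b  N=1 Z=0
after  2: R0=0xd5 R1=0xd4 R2=0xff R3=0xa9 R4=0xd4 R5=0x6b  N=1 Z=0
after  3: R0=0xd5 R1=0xd4 R2=0xff R3=0xeb R4=0xd4 R5=0x6b  N=1 Z=0
after  4: R0=0xd5 R1=0xd4 R2=0xff R3=0xeb R4=0xd4 R5=0x6b  N=1 Z=0
-- IRQ taken; context saved, return-PC = 5 --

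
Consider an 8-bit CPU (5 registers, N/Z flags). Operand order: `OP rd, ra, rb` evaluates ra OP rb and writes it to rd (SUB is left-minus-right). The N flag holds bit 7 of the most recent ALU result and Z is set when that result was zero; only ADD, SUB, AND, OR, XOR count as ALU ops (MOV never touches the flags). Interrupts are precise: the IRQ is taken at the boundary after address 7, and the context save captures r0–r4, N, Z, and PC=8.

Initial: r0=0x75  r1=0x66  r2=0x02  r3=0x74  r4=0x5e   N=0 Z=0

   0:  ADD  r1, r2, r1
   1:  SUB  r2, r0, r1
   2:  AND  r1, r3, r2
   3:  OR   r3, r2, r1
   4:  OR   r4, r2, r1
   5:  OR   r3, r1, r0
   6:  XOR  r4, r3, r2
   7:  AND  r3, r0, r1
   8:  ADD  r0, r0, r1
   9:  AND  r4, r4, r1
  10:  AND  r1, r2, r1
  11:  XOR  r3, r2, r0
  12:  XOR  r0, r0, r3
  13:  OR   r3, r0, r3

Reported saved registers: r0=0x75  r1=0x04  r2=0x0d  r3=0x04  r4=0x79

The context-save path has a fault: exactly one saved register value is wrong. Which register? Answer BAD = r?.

BAD = r4

after  0: r0=0x75 r1=0x68 r2=0x02 r3=0x74 r4=0x5e  N=0 Z=0
after  1: r0=0x75 r1=0x68 r2=0x0d r3=0x74 r4=0x5e  N=0 Z=0
after  2: r0=0x75 r1=0x04 r2=0x0d r3=0x74 r4=0x5e  N=0 Z=0
after  3: r0=0x75 r1=0x04 r2=0x0d r3=0x0d r4=0x5e  N=0 Z=0
after  4: r0=0x75 r1=0x04 r2=0x0d r3=0x0d r4=0x0d  N=0 Z=0
after  5: r0=0x75 r1=0x04 r2=0x0d r3=0x75 r4=0x0d  N=0 Z=0
after  6: r0=0x75 r1=0x04 r2=0x0d r3=0x75 r4=0x78  N=0 Z=0
after  7: r0=0x75 r1=0x04 r2=0x0d r3=0x04 r4=0x78  N=0 Z=0
-- IRQ taken; context saved, return-PC = 8 --
mismatch: r4: reported 0x79 vs actual 0x78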